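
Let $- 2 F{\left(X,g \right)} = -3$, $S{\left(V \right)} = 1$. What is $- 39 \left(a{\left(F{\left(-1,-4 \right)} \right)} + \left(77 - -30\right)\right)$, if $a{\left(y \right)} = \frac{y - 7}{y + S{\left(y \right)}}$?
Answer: $- \frac{20436}{5} \approx -4087.2$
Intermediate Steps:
$F{\left(X,g \right)} = \frac{3}{2}$ ($F{\left(X,g \right)} = \left(- \frac{1}{2}\right) \left(-3\right) = \frac{3}{2}$)
$a{\left(y \right)} = \frac{-7 + y}{1 + y}$ ($a{\left(y \right)} = \frac{y - 7}{y + 1} = \frac{-7 + y}{1 + y}$)
$- 39 \left(a{\left(F{\left(-1,-4 \right)} \right)} + \left(77 - -30\right)\right) = - 39 \left(\frac{-7 + \frac{3}{2}}{1 + \frac{3}{2}} + \left(77 - -30\right)\right) = - 39 \left(\frac{1}{\frac{5}{2}} \left(- \frac{11}{2}\right) + \left(77 + 30\right)\right) = - 39 \left(\frac{2}{5} \left(- \frac{11}{2}\right) + 107\right) = - 39 \left(- \frac{11}{5} + 107\right) = \left(-39\right) \frac{524}{5} = - \frac{20436}{5}$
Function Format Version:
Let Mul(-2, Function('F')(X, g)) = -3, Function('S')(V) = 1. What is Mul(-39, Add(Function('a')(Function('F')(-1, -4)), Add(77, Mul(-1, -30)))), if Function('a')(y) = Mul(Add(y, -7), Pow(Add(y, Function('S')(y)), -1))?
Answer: Rational(-20436, 5) ≈ -4087.2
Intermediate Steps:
Function('F')(X, g) = Rational(3, 2) (Function('F')(X, g) = Mul(Rational(-1, 2), -3) = Rational(3, 2))
Function('a')(y) = Mul(Pow(Add(1, y), -1), Add(-7, y)) (Function('a')(y) = Mul(Add(y, -7), Pow(Add(y, 1), -1)) = Mul(Add(-7, y), Pow(Add(1, y), -1)) = Mul(Pow(Add(1, y), -1), Add(-7, y)))
Mul(-39, Add(Function('a')(Function('F')(-1, -4)), Add(77, Mul(-1, -30)))) = Mul(-39, Add(Mul(Pow(Add(1, Rational(3, 2)), -1), Add(-7, Rational(3, 2))), Add(77, Mul(-1, -30)))) = Mul(-39, Add(Mul(Pow(Rational(5, 2), -1), Rational(-11, 2)), Add(77, 30))) = Mul(-39, Add(Mul(Rational(2, 5), Rational(-11, 2)), 107)) = Mul(-39, Add(Rational(-11, 5), 107)) = Mul(-39, Rational(524, 5)) = Rational(-20436, 5)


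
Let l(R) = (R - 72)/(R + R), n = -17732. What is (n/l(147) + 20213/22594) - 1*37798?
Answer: -60612102159/564850 ≈ -1.0731e+5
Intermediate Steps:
l(R) = (-72 + R)/(2*R) (l(R) = (-72 + R)/((2*R)) = (-72 + R)*(1/(2*R)) = (-72 + R)/(2*R))
(n/l(147) + 20213/22594) - 1*37798 = (-17732*294/(-72 + 147) + 20213/22594) - 1*37798 = (-17732/((½)*(1/147)*75) + 20213*(1/22594)) - 37798 = (-17732/25/98 + 20213/22594) - 37798 = (-17732*98/25 + 20213/22594) - 37798 = (-1737736/25 + 20213/22594) - 37798 = -39261901859/564850 - 37798 = -60612102159/564850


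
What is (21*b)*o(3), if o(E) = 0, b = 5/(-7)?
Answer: 0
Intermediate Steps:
b = -5/7 (b = 5*(-1/7) = -5/7 ≈ -0.71429)
(21*b)*o(3) = (21*(-5/7))*0 = -15*0 = 0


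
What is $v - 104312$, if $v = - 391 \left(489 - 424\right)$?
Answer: $-129727$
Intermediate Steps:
$v = -25415$ ($v = \left(-391\right) 65 = -25415$)
$v - 104312 = -25415 - 104312 = -129727$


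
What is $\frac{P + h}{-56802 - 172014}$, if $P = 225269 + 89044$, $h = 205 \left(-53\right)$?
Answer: $- \frac{37931}{28602} \approx -1.3262$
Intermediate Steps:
$h = -10865$
$P = 314313$
$\frac{P + h}{-56802 - 172014} = \frac{314313 - 10865}{-56802 - 172014} = \frac{303448}{-228816} = 303448 \left(- \frac{1}{228816}\right) = - \frac{37931}{28602}$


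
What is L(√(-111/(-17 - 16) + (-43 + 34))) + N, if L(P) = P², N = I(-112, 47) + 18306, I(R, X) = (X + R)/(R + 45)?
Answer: 13488083/737 ≈ 18301.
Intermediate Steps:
I(R, X) = (R + X)/(45 + R)
N = 1226567/67 (N = (-112 + 47)/(45 - 112) + 18306 = -65/(-67) + 18306 = -1/67*(-65) + 18306 = 65/67 + 18306 = 1226567/67 ≈ 18307.)
L(√(-111/(-17 - 16) + (-43 + 34))) + N = (√(-111/(-17 - 16) + (-43 + 34)))² + 1226567/67 = (√(-111/(-33) - 9))² + 1226567/67 = (√(-111*(-1/33) - 9))² + 1226567/67 = (√(37/11 - 9))² + 1226567/67 = (√(-62/11))² + 1226567/67 = (I*√682/11)² + 1226567/67 = -62/11 + 1226567/67 = 13488083/737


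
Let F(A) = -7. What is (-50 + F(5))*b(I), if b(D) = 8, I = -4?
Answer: -456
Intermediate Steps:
(-50 + F(5))*b(I) = (-50 - 7)*8 = -57*8 = -456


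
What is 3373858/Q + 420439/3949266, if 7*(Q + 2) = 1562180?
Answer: 15654439054745/1028234845026 ≈ 15.225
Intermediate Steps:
Q = 1562166/7 (Q = -2 + (⅐)*1562180 = -2 + 1562180/7 = 1562166/7 ≈ 2.2317e+5)
3373858/Q + 420439/3949266 = 3373858/(1562166/7) + 420439/3949266 = 3373858*(7/1562166) + 420439*(1/3949266) = 11808503/781083 + 420439/3949266 = 15654439054745/1028234845026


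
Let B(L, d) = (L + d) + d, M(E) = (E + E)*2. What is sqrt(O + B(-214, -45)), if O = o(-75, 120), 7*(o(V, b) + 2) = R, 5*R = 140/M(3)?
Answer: I*sqrt(2751)/3 ≈ 17.483*I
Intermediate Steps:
M(E) = 4*E (M(E) = (2*E)*2 = 4*E)
R = 7/3 (R = (140/((4*3)))/5 = (140/12)/5 = (140*(1/12))/5 = (1/5)*(35/3) = 7/3 ≈ 2.3333)
B(L, d) = L + 2*d
o(V, b) = -5/3 (o(V, b) = -2 + (1/7)*(7/3) = -2 + 1/3 = -5/3)
O = -5/3 ≈ -1.6667
sqrt(O + B(-214, -45)) = sqrt(-5/3 + (-214 + 2*(-45))) = sqrt(-5/3 + (-214 - 90)) = sqrt(-5/3 - 304) = sqrt(-917/3) = I*sqrt(2751)/3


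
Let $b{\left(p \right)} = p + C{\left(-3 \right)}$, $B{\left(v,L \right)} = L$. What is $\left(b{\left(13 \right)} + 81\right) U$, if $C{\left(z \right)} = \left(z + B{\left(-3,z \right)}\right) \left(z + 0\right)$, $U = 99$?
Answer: $11088$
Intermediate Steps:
$C{\left(z \right)} = 2 z^{2}$ ($C{\left(z \right)} = \left(z + z\right) \left(z + 0\right) = 2 z z = 2 z^{2}$)
$b{\left(p \right)} = 18 + p$ ($b{\left(p \right)} = p + 2 \left(-3\right)^{2} = p + 2 \cdot 9 = p + 18 = 18 + p$)
$\left(b{\left(13 \right)} + 81\right) U = \left(\left(18 + 13\right) + 81\right) 99 = \left(31 + 81\right) 99 = 112 \cdot 99 = 11088$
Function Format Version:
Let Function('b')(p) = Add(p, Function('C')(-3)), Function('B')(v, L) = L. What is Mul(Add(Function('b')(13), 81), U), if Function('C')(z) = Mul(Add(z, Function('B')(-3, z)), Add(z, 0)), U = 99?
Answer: 11088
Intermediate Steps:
Function('C')(z) = Mul(2, Pow(z, 2)) (Function('C')(z) = Mul(Add(z, z), Add(z, 0)) = Mul(Mul(2, z), z) = Mul(2, Pow(z, 2)))
Function('b')(p) = Add(18, p) (Function('b')(p) = Add(p, Mul(2, Pow(-3, 2))) = Add(p, Mul(2, 9)) = Add(p, 18) = Add(18, p))
Mul(Add(Function('b')(13), 81), U) = Mul(Add(Add(18, 13), 81), 99) = Mul(Add(31, 81), 99) = Mul(112, 99) = 11088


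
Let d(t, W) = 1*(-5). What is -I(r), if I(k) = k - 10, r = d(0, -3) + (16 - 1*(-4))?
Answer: -5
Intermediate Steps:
d(t, W) = -5
r = 15 (r = -5 + (16 - 1*(-4)) = -5 + (16 + 4) = -5 + 20 = 15)
I(k) = -10 + k
-I(r) = -(-10 + 15) = -1*5 = -5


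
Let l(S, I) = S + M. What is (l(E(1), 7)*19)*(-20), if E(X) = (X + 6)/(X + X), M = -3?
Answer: -190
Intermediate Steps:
E(X) = (6 + X)/(2*X) (E(X) = (6 + X)/((2*X)) = (6 + X)*(1/(2*X)) = (6 + X)/(2*X))
l(S, I) = -3 + S (l(S, I) = S - 3 = -3 + S)
(l(E(1), 7)*19)*(-20) = ((-3 + (1/2)*(6 + 1)/1)*19)*(-20) = ((-3 + (1/2)*1*7)*19)*(-20) = ((-3 + 7/2)*19)*(-20) = ((1/2)*19)*(-20) = (19/2)*(-20) = -190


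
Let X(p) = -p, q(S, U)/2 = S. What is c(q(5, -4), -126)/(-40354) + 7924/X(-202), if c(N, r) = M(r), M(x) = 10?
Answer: 79940769/2037877 ≈ 39.227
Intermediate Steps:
q(S, U) = 2*S
c(N, r) = 10
c(q(5, -4), -126)/(-40354) + 7924/X(-202) = 10/(-40354) + 7924/((-1*(-202))) = 10*(-1/40354) + 7924/202 = -5/20177 + 7924*(1/202) = -5/20177 + 3962/101 = 79940769/2037877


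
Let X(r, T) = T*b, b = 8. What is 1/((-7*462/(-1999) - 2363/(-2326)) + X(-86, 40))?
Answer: 4649674/1500141601 ≈ 0.0030995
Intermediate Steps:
X(r, T) = 8*T (X(r, T) = T*8 = 8*T)
1/((-7*462/(-1999) - 2363/(-2326)) + X(-86, 40)) = 1/((-7*462/(-1999) - 2363/(-2326)) + 8*40) = 1/((-3234*(-1/1999) - 2363*(-1/2326)) + 320) = 1/((3234/1999 + 2363/2326) + 320) = 1/(12245921/4649674 + 320) = 1/(1500141601/4649674) = 4649674/1500141601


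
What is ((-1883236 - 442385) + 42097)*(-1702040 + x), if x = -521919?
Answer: 5078463751516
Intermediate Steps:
((-1883236 - 442385) + 42097)*(-1702040 + x) = ((-1883236 - 442385) + 42097)*(-1702040 - 521919) = (-2325621 + 42097)*(-2223959) = -2283524*(-2223959) = 5078463751516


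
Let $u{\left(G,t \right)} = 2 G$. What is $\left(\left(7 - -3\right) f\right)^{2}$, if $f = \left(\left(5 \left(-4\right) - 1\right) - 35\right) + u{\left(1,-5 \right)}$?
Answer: $291600$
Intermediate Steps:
$f = -54$ ($f = \left(\left(5 \left(-4\right) - 1\right) - 35\right) + 2 \cdot 1 = \left(\left(-20 - 1\right) - 35\right) + 2 = \left(-21 - 35\right) + 2 = -56 + 2 = -54$)
$\left(\left(7 - -3\right) f\right)^{2} = \left(\left(7 - -3\right) \left(-54\right)\right)^{2} = \left(\left(7 + 3\right) \left(-54\right)\right)^{2} = \left(10 \left(-54\right)\right)^{2} = \left(-540\right)^{2} = 291600$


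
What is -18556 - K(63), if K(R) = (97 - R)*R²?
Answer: -153502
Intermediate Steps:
K(R) = R²*(97 - R)
-18556 - K(63) = -18556 - 63²*(97 - 1*63) = -18556 - 3969*(97 - 63) = -18556 - 3969*34 = -18556 - 1*134946 = -18556 - 134946 = -153502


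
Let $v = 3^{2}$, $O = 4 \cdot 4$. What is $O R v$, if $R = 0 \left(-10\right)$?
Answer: $0$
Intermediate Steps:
$R = 0$
$O = 16$
$v = 9$
$O R v = 16 \cdot 0 \cdot 9 = 0 \cdot 9 = 0$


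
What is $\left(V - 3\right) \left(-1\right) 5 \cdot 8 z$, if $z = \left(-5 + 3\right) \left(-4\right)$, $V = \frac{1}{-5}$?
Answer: $1024$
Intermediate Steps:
$V = - \frac{1}{5} \approx -0.2$
$z = 8$ ($z = \left(-2\right) \left(-4\right) = 8$)
$\left(V - 3\right) \left(-1\right) 5 \cdot 8 z = \left(- \frac{1}{5} - 3\right) \left(-1\right) 5 \cdot 8 \cdot 8 = \left(- \frac{16}{5}\right) \left(-1\right) 40 \cdot 8 = \frac{16}{5} \cdot 40 \cdot 8 = 128 \cdot 8 = 1024$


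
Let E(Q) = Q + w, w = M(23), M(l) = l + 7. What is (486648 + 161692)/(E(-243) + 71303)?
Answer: 64834/7109 ≈ 9.1200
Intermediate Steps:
M(l) = 7 + l
w = 30 (w = 7 + 23 = 30)
E(Q) = 30 + Q (E(Q) = Q + 30 = 30 + Q)
(486648 + 161692)/(E(-243) + 71303) = (486648 + 161692)/((30 - 243) + 71303) = 648340/(-213 + 71303) = 648340/71090 = 648340*(1/71090) = 64834/7109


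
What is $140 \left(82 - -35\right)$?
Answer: $16380$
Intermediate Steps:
$140 \left(82 - -35\right) = 140 \left(82 + 35\right) = 140 \cdot 117 = 16380$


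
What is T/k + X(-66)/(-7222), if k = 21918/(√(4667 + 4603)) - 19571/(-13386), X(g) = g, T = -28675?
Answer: 14127986620147177479/17267940984478136543 - 18769588014375900*√1030/4782038489193613 ≈ -125.15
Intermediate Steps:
k = 19571/13386 + 3653*√1030/515 (k = 21918/(√9270) - 19571*(-1/13386) = 21918/((3*√1030)) + 19571/13386 = 21918*(√1030/3090) + 19571/13386 = 3653*√1030/515 + 19571/13386 = 19571/13386 + 3653*√1030/515 ≈ 229.11)
T/k + X(-66)/(-7222) = -28675/(19571/13386 + 3653*√1030/515) - 66/(-7222) = -28675/(19571/13386 + 3653*√1030/515) - 66*(-1/7222) = -28675/(19571/13386 + 3653*√1030/515) + 33/3611 = 33/3611 - 28675/(19571/13386 + 3653*√1030/515)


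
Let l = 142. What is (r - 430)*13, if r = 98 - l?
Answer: -6162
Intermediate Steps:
r = -44 (r = 98 - 1*142 = 98 - 142 = -44)
(r - 430)*13 = (-44 - 430)*13 = -474*13 = -6162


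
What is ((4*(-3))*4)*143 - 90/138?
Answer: -157887/23 ≈ -6864.6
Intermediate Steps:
((4*(-3))*4)*143 - 90/138 = -12*4*143 - 90*1/138 = -48*143 - 15/23 = -6864 - 15/23 = -157887/23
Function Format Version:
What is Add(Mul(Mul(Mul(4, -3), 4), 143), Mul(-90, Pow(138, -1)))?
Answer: Rational(-157887, 23) ≈ -6864.6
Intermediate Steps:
Add(Mul(Mul(Mul(4, -3), 4), 143), Mul(-90, Pow(138, -1))) = Add(Mul(Mul(-12, 4), 143), Mul(-90, Rational(1, 138))) = Add(Mul(-48, 143), Rational(-15, 23)) = Add(-6864, Rational(-15, 23)) = Rational(-157887, 23)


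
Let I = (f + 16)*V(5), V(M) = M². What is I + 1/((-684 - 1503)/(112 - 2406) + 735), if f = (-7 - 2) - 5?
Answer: 84416144/1688277 ≈ 50.001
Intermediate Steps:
f = -14 (f = -9 - 5 = -14)
I = 50 (I = (-14 + 16)*5² = 2*25 = 50)
I + 1/((-684 - 1503)/(112 - 2406) + 735) = 50 + 1/((-684 - 1503)/(112 - 2406) + 735) = 50 + 1/(-2187/(-2294) + 735) = 50 + 1/(-2187*(-1/2294) + 735) = 50 + 1/(2187/2294 + 735) = 50 + 1/(1688277/2294) = 50 + 2294/1688277 = 84416144/1688277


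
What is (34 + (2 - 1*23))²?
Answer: 169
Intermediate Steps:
(34 + (2 - 1*23))² = (34 + (2 - 23))² = (34 - 21)² = 13² = 169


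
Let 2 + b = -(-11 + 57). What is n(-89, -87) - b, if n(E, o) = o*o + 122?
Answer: 7739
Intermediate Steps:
n(E, o) = 122 + o² (n(E, o) = o² + 122 = 122 + o²)
b = -48 (b = -2 - (-11 + 57) = -2 - 1*46 = -2 - 46 = -48)
n(-89, -87) - b = (122 + (-87)²) - 1*(-48) = (122 + 7569) + 48 = 7691 + 48 = 7739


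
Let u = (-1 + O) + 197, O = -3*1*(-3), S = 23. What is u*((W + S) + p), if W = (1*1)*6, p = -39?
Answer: -2050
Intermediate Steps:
O = 9 (O = -3*(-3) = 9)
W = 6 (W = 1*6 = 6)
u = 205 (u = (-1 + 9) + 197 = 8 + 197 = 205)
u*((W + S) + p) = 205*((6 + 23) - 39) = 205*(29 - 39) = 205*(-10) = -2050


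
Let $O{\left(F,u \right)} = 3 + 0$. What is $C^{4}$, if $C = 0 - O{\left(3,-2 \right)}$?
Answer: $81$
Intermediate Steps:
$O{\left(F,u \right)} = 3$
$C = -3$ ($C = 0 - 3 = -3$)
$C^{4} = \left(-3\right)^{4} = 81$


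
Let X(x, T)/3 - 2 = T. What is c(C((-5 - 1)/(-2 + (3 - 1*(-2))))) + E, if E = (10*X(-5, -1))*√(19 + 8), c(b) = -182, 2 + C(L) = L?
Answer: -182 + 90*√3 ≈ -26.115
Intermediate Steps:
X(x, T) = 6 + 3*T
C(L) = -2 + L
E = 90*√3 (E = (10*(6 + 3*(-1)))*√(19 + 8) = (10*(6 - 3))*√27 = (10*3)*(3*√3) = 30*(3*√3) = 90*√3 ≈ 155.88)
c(C((-5 - 1)/(-2 + (3 - 1*(-2))))) + E = -182 + 90*√3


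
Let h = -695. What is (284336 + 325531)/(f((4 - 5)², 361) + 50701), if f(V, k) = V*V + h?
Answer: 203289/16669 ≈ 12.196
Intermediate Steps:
f(V, k) = -695 + V² (f(V, k) = V*V - 695 = V² - 695 = -695 + V²)
(284336 + 325531)/(f((4 - 5)², 361) + 50701) = (284336 + 325531)/((-695 + ((4 - 5)²)²) + 50701) = 609867/((-695 + ((-1)²)²) + 50701) = 609867/((-695 + 1²) + 50701) = 609867/((-695 + 1) + 50701) = 609867/(-694 + 50701) = 609867/50007 = 609867*(1/50007) = 203289/16669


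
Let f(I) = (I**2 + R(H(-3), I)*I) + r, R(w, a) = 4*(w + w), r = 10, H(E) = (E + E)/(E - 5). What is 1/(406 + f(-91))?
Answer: 1/8151 ≈ 0.00012268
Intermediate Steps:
H(E) = 2*E/(-5 + E) (H(E) = (2*E)/(-5 + E) = 2*E/(-5 + E))
R(w, a) = 8*w (R(w, a) = 4*(2*w) = 8*w)
f(I) = 10 + I**2 + 6*I (f(I) = (I**2 + (8*(2*(-3)/(-5 - 3)))*I) + 10 = (I**2 + (8*(2*(-3)/(-8)))*I) + 10 = (I**2 + (8*(2*(-3)*(-1/8)))*I) + 10 = (I**2 + (8*(3/4))*I) + 10 = (I**2 + 6*I) + 10 = 10 + I**2 + 6*I)
1/(406 + f(-91)) = 1/(406 + (10 + (-91)**2 + 6*(-91))) = 1/(406 + (10 + 8281 - 546)) = 1/(406 + 7745) = 1/8151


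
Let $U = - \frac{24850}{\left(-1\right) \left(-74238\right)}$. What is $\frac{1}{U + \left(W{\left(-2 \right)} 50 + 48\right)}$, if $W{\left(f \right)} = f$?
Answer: $- \frac{37119}{1942613} \approx -0.019108$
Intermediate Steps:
$U = - \frac{12425}{37119}$ ($U = - \frac{24850}{74238} = \left(-24850\right) \frac{1}{74238} = - \frac{12425}{37119} \approx -0.33473$)
$\frac{1}{U + \left(W{\left(-2 \right)} 50 + 48\right)} = \frac{1}{- \frac{12425}{37119} + \left(\left(-2\right) 50 + 48\right)} = \frac{1}{- \frac{12425}{37119} + \left(-100 + 48\right)} = \frac{1}{- \frac{12425}{37119} - 52} = \frac{1}{- \frac{1942613}{37119}} = - \frac{37119}{1942613}$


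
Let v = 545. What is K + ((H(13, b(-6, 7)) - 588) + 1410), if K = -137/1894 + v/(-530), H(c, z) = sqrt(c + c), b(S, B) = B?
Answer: 41201760/50191 + sqrt(26) ≈ 826.00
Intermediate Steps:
H(c, z) = sqrt(2)*sqrt(c) (H(c, z) = sqrt(2*c) = sqrt(2)*sqrt(c))
K = -55242/50191 (K = -137/1894 + 545/(-530) = -137*1/1894 + 545*(-1/530) = -137/1894 - 109/106 = -55242/50191 ≈ -1.1006)
K + ((H(13, b(-6, 7)) - 588) + 1410) = -55242/50191 + ((sqrt(2)*sqrt(13) - 588) + 1410) = -55242/50191 + ((sqrt(26) - 588) + 1410) = -55242/50191 + ((-588 + sqrt(26)) + 1410) = -55242/50191 + (822 + sqrt(26)) = 41201760/50191 + sqrt(26)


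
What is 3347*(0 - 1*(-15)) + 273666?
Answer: 323871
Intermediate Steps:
3347*(0 - 1*(-15)) + 273666 = 3347*(0 + 15) + 273666 = 3347*15 + 273666 = 50205 + 273666 = 323871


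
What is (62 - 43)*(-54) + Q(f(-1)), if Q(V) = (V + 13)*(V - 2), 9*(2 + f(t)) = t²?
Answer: -86606/81 ≈ -1069.2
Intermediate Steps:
f(t) = -2 + t²/9
Q(V) = (-2 + V)*(13 + V) (Q(V) = (13 + V)*(-2 + V) = (-2 + V)*(13 + V))
(62 - 43)*(-54) + Q(f(-1)) = (62 - 43)*(-54) + (-26 + (-2 + (⅑)*(-1)²)² + 11*(-2 + (⅑)*(-1)²)) = 19*(-54) + (-26 + (-2 + (⅑)*1)² + 11*(-2 + (⅑)*1)) = -1026 + (-26 + (-2 + ⅑)² + 11*(-2 + ⅑)) = -1026 + (-26 + (-17/9)² + 11*(-17/9)) = -1026 + (-26 + 289/81 - 187/9) = -1026 - 3500/81 = -86606/81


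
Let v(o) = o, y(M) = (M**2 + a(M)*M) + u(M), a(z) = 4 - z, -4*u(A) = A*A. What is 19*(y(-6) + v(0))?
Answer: -627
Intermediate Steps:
u(A) = -A**2/4 (u(A) = -A*A/4 = -A**2/4)
y(M) = 3*M**2/4 + M*(4 - M) (y(M) = (M**2 + (4 - M)*M) - M**2/4 = (M**2 + M*(4 - M)) - M**2/4 = 3*M**2/4 + M*(4 - M))
19*(y(-6) + v(0)) = 19*((1/4)*(-6)*(16 - 1*(-6)) + 0) = 19*((1/4)*(-6)*(16 + 6) + 0) = 19*((1/4)*(-6)*22 + 0) = 19*(-33 + 0) = 19*(-33) = -627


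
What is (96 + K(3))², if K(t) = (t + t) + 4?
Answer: 11236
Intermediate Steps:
K(t) = 4 + 2*t (K(t) = 2*t + 4 = 4 + 2*t)
(96 + K(3))² = (96 + (4 + 2*3))² = (96 + (4 + 6))² = (96 + 10)² = 106² = 11236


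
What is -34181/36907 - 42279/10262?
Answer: -1911156475/378739634 ≈ -5.0461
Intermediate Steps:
-34181/36907 - 42279/10262 = -1911156475/378739634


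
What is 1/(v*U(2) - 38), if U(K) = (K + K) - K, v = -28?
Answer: -1/94 ≈ -0.010638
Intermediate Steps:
U(K) = K (U(K) = 2*K - K = K)
1/(v*U(2) - 38) = 1/(-28*2 - 38) = 1/(-56 - 38) = 1/(-94) = -1/94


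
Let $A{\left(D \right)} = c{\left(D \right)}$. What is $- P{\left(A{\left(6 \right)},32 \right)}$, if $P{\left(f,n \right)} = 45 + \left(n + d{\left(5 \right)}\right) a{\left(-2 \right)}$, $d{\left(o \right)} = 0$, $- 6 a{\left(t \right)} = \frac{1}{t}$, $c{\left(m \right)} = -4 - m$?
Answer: $- \frac{143}{3} \approx -47.667$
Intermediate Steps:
$A{\left(D \right)} = -4 - D$
$a{\left(t \right)} = - \frac{1}{6 t}$
$P{\left(f,n \right)} = 45 + \frac{n}{12}$ ($P{\left(f,n \right)} = 45 + \left(n + 0\right) \left(- \frac{1}{6 \left(-2\right)}\right) = 45 + n \left(\left(- \frac{1}{6}\right) \left(- \frac{1}{2}\right)\right) = 45 + n \frac{1}{12} = 45 + \frac{n}{12}$)
$- P{\left(A{\left(6 \right)},32 \right)} = - (45 + \frac{1}{12} \cdot 32) = - (45 + \frac{8}{3}) = \left(-1\right) \frac{143}{3} = - \frac{143}{3}$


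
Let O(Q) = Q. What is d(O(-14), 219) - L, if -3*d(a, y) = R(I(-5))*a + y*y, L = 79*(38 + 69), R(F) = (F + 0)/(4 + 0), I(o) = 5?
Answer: -146605/6 ≈ -24434.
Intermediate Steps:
R(F) = F/4
L = 8453 (L = 79*107 = 8453)
d(a, y) = -5*a/12 - y²/3 (d(a, y) = -(((¼)*5)*a + y*y)/3 = -(5*a/4 + y²)/3 = -(y² + 5*a/4)/3 = -5*a/12 - y²/3)
d(O(-14), 219) - L = (-5/12*(-14) - ⅓*219²) - 1*8453 = (35/6 - ⅓*47961) - 8453 = (35/6 - 15987) - 8453 = -95887/6 - 8453 = -146605/6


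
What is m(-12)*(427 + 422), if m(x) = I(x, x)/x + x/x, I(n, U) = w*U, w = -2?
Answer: -849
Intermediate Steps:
I(n, U) = -2*U
m(x) = -1 (m(x) = (-2*x)/x + x/x = -2 + 1 = -1)
m(-12)*(427 + 422) = -(427 + 422) = -1*849 = -849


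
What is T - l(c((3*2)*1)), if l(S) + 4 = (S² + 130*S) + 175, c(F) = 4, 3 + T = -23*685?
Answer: -16465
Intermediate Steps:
T = -15758 (T = -3 - 23*685 = -3 - 15755 = -15758)
l(S) = 171 + S² + 130*S (l(S) = -4 + ((S² + 130*S) + 175) = -4 + (175 + S² + 130*S) = 171 + S² + 130*S)
T - l(c((3*2)*1)) = -15758 - (171 + 4² + 130*4) = -15758 - (171 + 16 + 520) = -15758 - 1*707 = -15758 - 707 = -16465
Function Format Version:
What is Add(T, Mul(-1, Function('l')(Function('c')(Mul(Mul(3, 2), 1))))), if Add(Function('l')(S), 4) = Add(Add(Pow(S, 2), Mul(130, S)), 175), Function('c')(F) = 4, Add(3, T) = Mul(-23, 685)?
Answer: -16465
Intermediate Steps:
T = -15758 (T = Add(-3, Mul(-23, 685)) = Add(-3, -15755) = -15758)
Function('l')(S) = Add(171, Pow(S, 2), Mul(130, S)) (Function('l')(S) = Add(-4, Add(Add(Pow(S, 2), Mul(130, S)), 175)) = Add(-4, Add(175, Pow(S, 2), Mul(130, S))) = Add(171, Pow(S, 2), Mul(130, S)))
Add(T, Mul(-1, Function('l')(Function('c')(Mul(Mul(3, 2), 1))))) = Add(-15758, Mul(-1, Add(171, Pow(4, 2), Mul(130, 4)))) = Add(-15758, Mul(-1, Add(171, 16, 520))) = Add(-15758, Mul(-1, 707)) = Add(-15758, -707) = -16465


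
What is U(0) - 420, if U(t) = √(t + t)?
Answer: -420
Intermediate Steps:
U(t) = √2*√t (U(t) = √(2*t) = √2*√t)
U(0) - 420 = √2*√0 - 420 = √2*0 - 420 = 0 - 420 = -420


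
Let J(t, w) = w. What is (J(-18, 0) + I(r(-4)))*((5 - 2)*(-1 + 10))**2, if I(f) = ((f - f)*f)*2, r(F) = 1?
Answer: 0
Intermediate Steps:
I(f) = 0 (I(f) = (0*f)*2 = 0*2 = 0)
(J(-18, 0) + I(r(-4)))*((5 - 2)*(-1 + 10))**2 = (0 + 0)*((5 - 2)*(-1 + 10))**2 = 0*(3*9)**2 = 0*27**2 = 0*729 = 0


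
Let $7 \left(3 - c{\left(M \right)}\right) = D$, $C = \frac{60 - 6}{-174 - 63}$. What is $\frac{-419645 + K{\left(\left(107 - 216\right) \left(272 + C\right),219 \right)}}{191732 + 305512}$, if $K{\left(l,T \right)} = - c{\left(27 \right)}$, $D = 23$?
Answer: $- \frac{979171}{1160236} \approx -0.84394$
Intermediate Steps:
$C = - \frac{18}{79}$ ($C = \frac{54}{-237} = 54 \left(- \frac{1}{237}\right) = - \frac{18}{79} \approx -0.22785$)
$c{\left(M \right)} = - \frac{2}{7}$ ($c{\left(M \right)} = 3 - \frac{23}{7} = - \frac{2}{7}$)
$K{\left(l,T \right)} = \frac{2}{7}$ ($K{\left(l,T \right)} = \left(-1\right) \left(- \frac{2}{7}\right) = \frac{2}{7}$)
$\frac{-419645 + K{\left(\left(107 - 216\right) \left(272 + C\right),219 \right)}}{191732 + 305512} = \frac{-419645 + \frac{2}{7}}{191732 + 305512} = - \frac{2937513}{7 \cdot 497244} = \left(- \frac{2937513}{7}\right) \frac{1}{497244} = - \frac{979171}{1160236}$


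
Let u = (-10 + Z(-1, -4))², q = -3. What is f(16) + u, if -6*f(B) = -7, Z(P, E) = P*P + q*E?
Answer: 61/6 ≈ 10.167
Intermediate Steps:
Z(P, E) = P² - 3*E (Z(P, E) = P*P - 3*E = P² - 3*E)
f(B) = 7/6 (f(B) = -⅙*(-7) = 7/6)
u = 9 (u = (-10 + ((-1)² - 3*(-4)))² = (-10 + (1 + 12))² = (-10 + 13)² = 3² = 9)
f(16) + u = 7/6 + 9 = 61/6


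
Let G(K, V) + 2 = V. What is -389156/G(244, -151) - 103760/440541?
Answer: 19047033124/7489197 ≈ 2543.3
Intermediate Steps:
G(K, V) = -2 + V
-389156/G(244, -151) - 103760/440541 = -389156/(-2 - 151) - 103760/440541 = -389156/(-153) - 103760*1/440541 = -389156*(-1/153) - 103760/440541 = 389156/153 - 103760/440541 = 19047033124/7489197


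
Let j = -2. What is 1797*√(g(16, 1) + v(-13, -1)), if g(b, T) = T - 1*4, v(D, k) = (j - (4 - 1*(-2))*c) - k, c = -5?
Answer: 1797*√26 ≈ 9162.9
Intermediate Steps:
v(D, k) = 28 - k (v(D, k) = (-2 - (4 - 1*(-2))*(-5)) - k = (-2 - (4 + 2)*(-5)) - k = (-2 - 6*(-5)) - k = (-2 - 1*(-30)) - k = (-2 + 30) - k = 28 - k)
g(b, T) = -4 + T (g(b, T) = T - 4 = -4 + T)
1797*√(g(16, 1) + v(-13, -1)) = 1797*√((-4 + 1) + (28 - 1*(-1))) = 1797*√(-3 + (28 + 1)) = 1797*√(-3 + 29) = 1797*√26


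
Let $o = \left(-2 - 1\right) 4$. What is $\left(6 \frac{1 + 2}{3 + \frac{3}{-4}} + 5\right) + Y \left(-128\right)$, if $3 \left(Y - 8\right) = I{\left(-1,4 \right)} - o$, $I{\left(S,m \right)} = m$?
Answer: $- \frac{5081}{3} \approx -1693.7$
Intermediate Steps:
$o = -12$ ($o = \left(-3\right) 4 = -12$)
$Y = \frac{40}{3}$ ($Y = 8 + \frac{4 - -12}{3} = 8 + \frac{4 + 12}{3} = 8 + \frac{1}{3} \cdot 16 = 8 + \frac{16}{3} = \frac{40}{3} \approx 13.333$)
$\left(6 \frac{1 + 2}{3 + \frac{3}{-4}} + 5\right) + Y \left(-128\right) = \left(6 \frac{1 + 2}{3 + \frac{3}{-4}} + 5\right) + \frac{40}{3} \left(-128\right) = \left(6 \frac{3}{3 + 3 \left(- \frac{1}{4}\right)} + 5\right) - \frac{5120}{3} = \left(6 \frac{3}{3 - \frac{3}{4}} + 5\right) - \frac{5120}{3} = \left(6 \frac{3}{\frac{9}{4}} + 5\right) - \frac{5120}{3} = \left(6 \cdot 3 \cdot \frac{4}{9} + 5\right) - \frac{5120}{3} = \left(6 \cdot \frac{4}{3} + 5\right) - \frac{5120}{3} = \left(8 + 5\right) - \frac{5120}{3} = 13 - \frac{5120}{3} = - \frac{5081}{3}$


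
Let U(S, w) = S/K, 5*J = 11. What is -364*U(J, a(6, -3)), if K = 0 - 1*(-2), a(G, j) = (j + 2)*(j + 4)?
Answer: -2002/5 ≈ -400.40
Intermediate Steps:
J = 11/5 (J = (⅕)*11 = 11/5 ≈ 2.2000)
a(G, j) = (2 + j)*(4 + j)
K = 2 (K = 0 + 2 = 2)
U(S, w) = S/2
-364*U(J, a(6, -3)) = -182*11/5 = -364*11/10 = -2002/5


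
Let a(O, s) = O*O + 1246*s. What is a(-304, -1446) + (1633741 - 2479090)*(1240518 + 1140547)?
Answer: -2012832625985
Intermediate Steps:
a(O, s) = O**2 + 1246*s
a(-304, -1446) + (1633741 - 2479090)*(1240518 + 1140547) = ((-304)**2 + 1246*(-1446)) + (1633741 - 2479090)*(1240518 + 1140547) = (92416 - 1801716) - 845349*2381065 = -1709300 - 2012830916685 = -2012832625985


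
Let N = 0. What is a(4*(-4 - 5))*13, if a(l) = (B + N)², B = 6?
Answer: 468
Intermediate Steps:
a(l) = 36 (a(l) = (6 + 0)² = 6² = 36)
a(4*(-4 - 5))*13 = 36*13 = 468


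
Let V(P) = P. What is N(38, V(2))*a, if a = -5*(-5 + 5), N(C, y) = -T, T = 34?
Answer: 0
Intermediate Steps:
N(C, y) = -34 (N(C, y) = -1*34 = -34)
a = 0 (a = -5*0 = 0)
N(38, V(2))*a = -34*0 = 0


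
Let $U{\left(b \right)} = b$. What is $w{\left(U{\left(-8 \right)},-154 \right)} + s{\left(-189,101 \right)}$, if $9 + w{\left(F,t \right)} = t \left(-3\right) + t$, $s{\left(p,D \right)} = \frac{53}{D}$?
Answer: $\frac{30252}{101} \approx 299.52$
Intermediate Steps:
$w{\left(F,t \right)} = -9 - 2 t$ ($w{\left(F,t \right)} = -9 + \left(t \left(-3\right) + t\right) = -9 + \left(- 3 t + t\right) = -9 - 2 t$)
$w{\left(U{\left(-8 \right)},-154 \right)} + s{\left(-189,101 \right)} = \left(-9 - -308\right) + \frac{53}{101} = \left(-9 + 308\right) + 53 \cdot \frac{1}{101} = 299 + \frac{53}{101} = \frac{30252}{101}$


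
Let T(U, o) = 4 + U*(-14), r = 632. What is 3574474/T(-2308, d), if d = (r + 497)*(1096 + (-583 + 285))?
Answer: 1787237/16158 ≈ 110.61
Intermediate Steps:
d = 900942 (d = (632 + 497)*(1096 + (-583 + 285)) = 1129*(1096 - 298) = 1129*798 = 900942)
T(U, o) = 4 - 14*U
3574474/T(-2308, d) = 3574474/(4 - 14*(-2308)) = 3574474/(4 + 32312) = 3574474/32316 = 3574474*(1/32316) = 1787237/16158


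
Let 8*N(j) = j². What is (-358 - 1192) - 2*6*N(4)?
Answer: -1574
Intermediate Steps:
N(j) = j²/8
(-358 - 1192) - 2*6*N(4) = (-358 - 1192) - 2*6*(⅛)*4² = -1550 - 12*(⅛)*16 = -1550 - 12*2 = -1550 - 1*24 = -1550 - 24 = -1574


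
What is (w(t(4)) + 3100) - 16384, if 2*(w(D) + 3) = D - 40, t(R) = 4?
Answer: -13305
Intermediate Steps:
w(D) = -23 + D/2 (w(D) = -3 + (D - 40)/2 = -3 + (-40 + D)/2 = -3 + (-20 + D/2) = -23 + D/2)
(w(t(4)) + 3100) - 16384 = ((-23 + (½)*4) + 3100) - 16384 = ((-23 + 2) + 3100) - 16384 = (-21 + 3100) - 16384 = 3079 - 16384 = -13305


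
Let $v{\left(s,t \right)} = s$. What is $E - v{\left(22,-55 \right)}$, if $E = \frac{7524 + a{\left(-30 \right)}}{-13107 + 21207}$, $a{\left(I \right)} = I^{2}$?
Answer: $- \frac{524}{25} \approx -20.96$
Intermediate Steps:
$E = \frac{26}{25}$ ($E = \frac{7524 + \left(-30\right)^{2}}{-13107 + 21207} = \frac{7524 + 900}{8100} = 8424 \cdot \frac{1}{8100} = \frac{26}{25} \approx 1.04$)
$E - v{\left(22,-55 \right)} = \frac{26}{25} - 22 = - \frac{524}{25}$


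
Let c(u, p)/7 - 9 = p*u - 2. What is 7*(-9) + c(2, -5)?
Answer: -84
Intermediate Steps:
c(u, p) = 49 + 7*p*u (c(u, p) = 63 + 7*(p*u - 2) = 63 + 7*(-2 + p*u) = 63 + (-14 + 7*p*u) = 49 + 7*p*u)
7*(-9) + c(2, -5) = 7*(-9) + (49 + 7*(-5)*2) = -63 + (49 - 70) = -63 - 21 = -84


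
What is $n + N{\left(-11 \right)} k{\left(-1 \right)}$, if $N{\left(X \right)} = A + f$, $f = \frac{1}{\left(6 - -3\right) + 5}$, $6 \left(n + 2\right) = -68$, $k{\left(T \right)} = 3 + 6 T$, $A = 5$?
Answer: $- \frac{1199}{42} \approx -28.548$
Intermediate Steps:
$n = - \frac{40}{3}$ ($n = -2 + \frac{1}{6} \left(-68\right) = -2 - \frac{34}{3} = - \frac{40}{3} \approx -13.333$)
$f = \frac{1}{14}$ ($f = \frac{1}{\left(6 + 3\right) + 5} = \frac{1}{9 + 5} = \frac{1}{14} \approx 0.071429$)
$N{\left(X \right)} = \frac{71}{14}$ ($N{\left(X \right)} = 5 + \frac{1}{14} = \frac{71}{14}$)
$n + N{\left(-11 \right)} k{\left(-1 \right)} = - \frac{40}{3} + \frac{71 \left(3 + 6 \left(-1\right)\right)}{14} = - \frac{40}{3} + \frac{71 \left(3 - 6\right)}{14} = - \frac{40}{3} + \frac{71}{14} \left(-3\right) = - \frac{40}{3} - \frac{213}{14} = - \frac{1199}{42}$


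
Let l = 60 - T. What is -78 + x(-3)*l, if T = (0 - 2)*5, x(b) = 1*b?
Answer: -288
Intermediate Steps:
x(b) = b
T = -10 (T = -2*5 = -10)
l = 70 (l = 60 - 1*(-10) = 60 + 10 = 70)
-78 + x(-3)*l = -78 - 3*70 = -78 - 210 = -288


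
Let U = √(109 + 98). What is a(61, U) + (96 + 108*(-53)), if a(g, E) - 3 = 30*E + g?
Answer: -5564 + 90*√23 ≈ -5132.4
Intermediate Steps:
U = 3*√23 (U = √207 = 3*√23 ≈ 14.387)
a(g, E) = 3 + g + 30*E (a(g, E) = 3 + (30*E + g) = 3 + (g + 30*E) = 3 + g + 30*E)
a(61, U) + (96 + 108*(-53)) = (3 + 61 + 30*(3*√23)) + (96 + 108*(-53)) = (3 + 61 + 90*√23) + (96 - 5724) = (64 + 90*√23) - 5628 = -5564 + 90*√23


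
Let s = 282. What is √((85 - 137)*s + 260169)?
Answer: √245505 ≈ 495.48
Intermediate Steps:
√((85 - 137)*s + 260169) = √((85 - 137)*282 + 260169) = √(-52*282 + 260169) = √(-14664 + 260169) = √245505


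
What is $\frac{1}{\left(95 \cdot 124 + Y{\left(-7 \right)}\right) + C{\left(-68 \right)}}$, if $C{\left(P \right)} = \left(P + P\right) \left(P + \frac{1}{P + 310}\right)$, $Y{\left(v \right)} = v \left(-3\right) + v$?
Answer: $\frac{121}{2546014} \approx 4.7525 \cdot 10^{-5}$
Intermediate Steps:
$Y{\left(v \right)} = - 2 v$ ($Y{\left(v \right)} = - 3 v + v = - 2 v$)
$C{\left(P \right)} = 2 P \left(P + \frac{1}{310 + P}\right)$
$\frac{1}{\left(95 \cdot 124 + Y{\left(-7 \right)}\right) + C{\left(-68 \right)}} = \frac{1}{\left(95 \cdot 124 - -14\right) + 2 \left(-68\right) \frac{1}{310 - 68} \left(1 + \left(-68\right)^{2} + 310 \left(-68\right)\right)} = \frac{1}{\left(11780 + 14\right) + 2 \left(-68\right) \frac{1}{242} \left(1 + 4624 - 21080\right)} = \frac{1}{11794 + 2 \left(-68\right) \frac{1}{242} \left(-16455\right)} = \frac{1}{11794 + \frac{1118940}{121}} = \frac{1}{\frac{2546014}{121}} = \frac{121}{2546014}$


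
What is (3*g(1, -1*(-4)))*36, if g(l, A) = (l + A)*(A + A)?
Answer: 4320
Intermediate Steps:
g(l, A) = 2*A*(A + l) (g(l, A) = (A + l)*(2*A) = 2*A*(A + l))
(3*g(1, -1*(-4)))*36 = (3*(2*(-1*(-4))*(-1*(-4) + 1)))*36 = (3*(2*4*(4 + 1)))*36 = (3*(2*4*5))*36 = (3*40)*36 = 120*36 = 4320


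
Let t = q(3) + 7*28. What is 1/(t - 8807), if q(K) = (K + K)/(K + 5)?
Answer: -4/34441 ≈ -0.00011614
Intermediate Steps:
q(K) = 2*K/(5 + K) (q(K) = (2*K)/(5 + K) = 2*K/(5 + K))
t = 787/4 (t = 2*3/(5 + 3) + 7*28 = 2*3/8 + 196 = 2*3*(⅛) + 196 = ¾ + 196 = 787/4 ≈ 196.75)
1/(t - 8807) = 1/(787/4 - 8807) = 1/(-34441/4) = -4/34441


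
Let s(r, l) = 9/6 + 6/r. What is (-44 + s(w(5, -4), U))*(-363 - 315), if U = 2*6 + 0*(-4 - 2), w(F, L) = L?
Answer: 29832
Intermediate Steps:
U = 12 (U = 12 + 0*(-6) = 12 + 0 = 12)
s(r, l) = 3/2 + 6/r (s(r, l) = 9*(⅙) + 6/r = 3/2 + 6/r)
(-44 + s(w(5, -4), U))*(-363 - 315) = (-44 + (3/2 + 6/(-4)))*(-363 - 315) = (-44 + (3/2 + 6*(-¼)))*(-678) = (-44 + (3/2 - 3/2))*(-678) = (-44 + 0)*(-678) = -44*(-678) = 29832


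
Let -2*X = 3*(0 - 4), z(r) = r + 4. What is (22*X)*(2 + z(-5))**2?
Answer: 132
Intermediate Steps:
z(r) = 4 + r
X = 6 (X = -3*(0 - 4)/2 = -3*(-4)/2 = -1/2*(-12) = 6)
(22*X)*(2 + z(-5))**2 = (22*6)*(2 + (4 - 5))**2 = 132*(2 - 1)**2 = 132*1**2 = 132*1 = 132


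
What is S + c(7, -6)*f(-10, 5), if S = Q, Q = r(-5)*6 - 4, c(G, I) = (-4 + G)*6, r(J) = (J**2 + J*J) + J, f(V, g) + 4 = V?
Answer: 14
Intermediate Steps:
f(V, g) = -4 + V
r(J) = J + 2*J**2 (r(J) = (J**2 + J**2) + J = 2*J**2 + J = J + 2*J**2)
c(G, I) = -24 + 6*G
Q = 266 (Q = -5*(1 + 2*(-5))*6 - 4 = -5*(1 - 10)*6 - 4 = -5*(-9)*6 - 4 = 45*6 - 4 = 270 - 4 = 266)
S = 266
S + c(7, -6)*f(-10, 5) = 266 + (-24 + 6*7)*(-4 - 10) = 266 + (-24 + 42)*(-14) = 266 + 18*(-14) = 266 - 252 = 14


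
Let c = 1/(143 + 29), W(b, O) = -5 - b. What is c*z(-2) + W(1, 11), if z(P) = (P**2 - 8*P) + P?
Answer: -507/86 ≈ -5.8953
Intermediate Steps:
z(P) = P**2 - 7*P
c = 1/172 ≈ 0.0058140
c*z(-2) + W(1, 11) = (-2*(-7 - 2))/172 + (-5 - 1*1) = (-2*(-9))/172 + (-5 - 1) = (1/172)*18 - 6 = 9/86 - 6 = -507/86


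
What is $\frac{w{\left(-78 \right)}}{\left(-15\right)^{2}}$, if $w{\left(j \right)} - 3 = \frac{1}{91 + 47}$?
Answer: $\frac{83}{6210} \approx 0.013366$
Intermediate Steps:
$w{\left(j \right)} = \frac{415}{138}$ ($w{\left(j \right)} = 3 + \frac{1}{91 + 47} = 3 + \frac{1}{138} = \frac{415}{138}$)
$\frac{w{\left(-78 \right)}}{\left(-15\right)^{2}} = \frac{415}{138 \left(-15\right)^{2}} = \frac{415}{138 \cdot 225} = \frac{415}{138} \cdot \frac{1}{225} = \frac{83}{6210}$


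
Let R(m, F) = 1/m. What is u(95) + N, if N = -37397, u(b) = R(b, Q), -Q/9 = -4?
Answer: -3552714/95 ≈ -37397.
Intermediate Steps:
Q = 36 (Q = -9*(-4) = 36)
u(b) = 1/b
u(95) + N = 1/95 - 37397 = -3552714/95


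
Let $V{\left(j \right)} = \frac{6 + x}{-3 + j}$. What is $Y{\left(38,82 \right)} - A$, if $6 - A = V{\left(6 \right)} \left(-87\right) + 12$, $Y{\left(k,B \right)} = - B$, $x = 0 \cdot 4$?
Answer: $-250$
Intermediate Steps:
$x = 0$
$V{\left(j \right)} = \frac{6}{-3 + j}$ ($V{\left(j \right)} = \frac{6 + 0}{-3 + j} = \frac{6}{-3 + j}$)
$A = 168$ ($A = 6 - \left(\frac{6}{-3 + 6} \left(-87\right) + 12\right) = 6 - \left(\frac{6}{3} \left(-87\right) + 12\right) = 6 - \left(6 \cdot \frac{1}{3} \left(-87\right) + 12\right) = 6 - \left(2 \left(-87\right) + 12\right) = 6 - \left(-174 + 12\right) = 6 - -162 = 6 + 162 = 168$)
$Y{\left(38,82 \right)} - A = \left(-1\right) 82 - 168 = -82 - 168 = -250$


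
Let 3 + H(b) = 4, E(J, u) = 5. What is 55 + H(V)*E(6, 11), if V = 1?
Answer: 60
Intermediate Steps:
H(b) = 1 (H(b) = -3 + 4 = 1)
55 + H(V)*E(6, 11) = 55 + 1*5 = 55 + 5 = 60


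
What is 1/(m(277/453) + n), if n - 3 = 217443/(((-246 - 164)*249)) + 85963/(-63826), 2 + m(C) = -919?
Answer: -11553185/10645991347 ≈ -0.0010852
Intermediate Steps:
m(C) = -921 (m(C) = -2 - 919 = -921)
n = -5507962/11553185 (n = 3 + (217443/(((-246 - 164)*249)) + 85963/(-63826)) = 3 + (217443/((-410*249)) + 85963*(-1/63826)) = 3 + (217443/(-102090) - 1829/1358) = 3 + (217443*(-1/102090) - 1829/1358) = 3 + (-72481/34030 - 1829/1358) = 3 - 40167517/11553185 = -5507962/11553185 ≈ -0.47675)
1/(m(277/453) + n) = 1/(-921 - 5507962/11553185) = 1/(-10645991347/11553185) = -11553185/10645991347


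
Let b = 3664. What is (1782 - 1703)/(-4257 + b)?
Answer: -79/593 ≈ -0.13322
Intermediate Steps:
(1782 - 1703)/(-4257 + b) = (1782 - 1703)/(-4257 + 3664) = 79/(-593) = 79*(-1/593) = -79/593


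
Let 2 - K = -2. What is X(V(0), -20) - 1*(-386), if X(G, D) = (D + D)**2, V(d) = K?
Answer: 1986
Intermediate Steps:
K = 4 (K = 2 - 1*(-2) = 2 + 2 = 4)
V(d) = 4
X(G, D) = 4*D**2 (X(G, D) = (2*D)**2 = 4*D**2)
X(V(0), -20) - 1*(-386) = 4*(-20)**2 - 1*(-386) = 4*400 + 386 = 1600 + 386 = 1986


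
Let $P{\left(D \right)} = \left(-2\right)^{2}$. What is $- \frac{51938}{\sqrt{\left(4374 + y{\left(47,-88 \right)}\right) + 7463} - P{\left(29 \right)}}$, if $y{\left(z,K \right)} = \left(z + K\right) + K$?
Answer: $- \frac{51938}{2923} - \frac{25969 \sqrt{2927}}{2923} \approx -498.43$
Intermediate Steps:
$y{\left(z,K \right)} = z + 2 K$ ($y{\left(z,K \right)} = \left(K + z\right) + K = z + 2 K$)
$P{\left(D \right)} = 4$
$- \frac{51938}{\sqrt{\left(4374 + y{\left(47,-88 \right)}\right) + 7463} - P{\left(29 \right)}} = - \frac{51938}{\sqrt{\left(4374 + \left(47 + 2 \left(-88\right)\right)\right) + 7463} - 4} = - \frac{51938}{\sqrt{\left(4374 + \left(47 - 176\right)\right) + 7463} - 4} = - \frac{51938}{\sqrt{\left(4374 - 129\right) + 7463} - 4} = - \frac{51938}{\sqrt{4245 + 7463} - 4} = - \frac{51938}{\sqrt{11708} - 4} = - \frac{51938}{2 \sqrt{2927} - 4} = - \frac{51938}{-4 + 2 \sqrt{2927}}$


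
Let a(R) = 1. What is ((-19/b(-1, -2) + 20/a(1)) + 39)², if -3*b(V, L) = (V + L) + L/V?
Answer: 4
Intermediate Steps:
b(V, L) = -L/3 - V/3 - L/(3*V) (b(V, L) = -((V + L) + L/V)/3 = -((L + V) + L/V)/3 = -(L + V + L/V)/3 = -L/3 - V/3 - L/(3*V))
((-19/b(-1, -2) + 20/a(1)) + 39)² = ((-19*(-3/(-1*(-2) - 1*(-1)*(-2 - 1))) + 20/1) + 39)² = ((-19*(-3/(2 - 1*(-1)*(-3))) + 20*1) + 39)² = ((-19*(-3/(2 - 3)) + 20) + 39)² = ((-19/((⅓)*(-1)*(-1)) + 20) + 39)² = ((-19/⅓ + 20) + 39)² = ((-19*3 + 20) + 39)² = ((-57 + 20) + 39)² = (-37 + 39)² = 2² = 4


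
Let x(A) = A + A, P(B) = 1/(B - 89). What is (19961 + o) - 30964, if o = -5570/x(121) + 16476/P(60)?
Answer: -59148432/121 ≈ -4.8883e+5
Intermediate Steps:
P(B) = 1/(-89 + B)
x(A) = 2*A
o = -57817069/121 (o = -5570/(2*121) + 16476/(1/(-89 + 60)) = -5570/242 + 16476/(1/(-29)) = -5570*1/242 + 16476/(-1/29) = -2785/121 + 16476*(-29) = -2785/121 - 477804 = -57817069/121 ≈ -4.7783e+5)
(19961 + o) - 30964 = (19961 - 57817069/121) - 30964 = -55401788/121 - 30964 = -59148432/121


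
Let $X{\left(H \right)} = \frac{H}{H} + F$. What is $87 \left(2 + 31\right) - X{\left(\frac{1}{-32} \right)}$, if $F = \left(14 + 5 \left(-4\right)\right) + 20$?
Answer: $2856$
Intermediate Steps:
$F = 14$ ($F = \left(14 - 20\right) + 20 = -6 + 20 = 14$)
$X{\left(H \right)} = 15$ ($X{\left(H \right)} = \frac{H}{H} + 14 = 1 + 14 = 15$)
$87 \left(2 + 31\right) - X{\left(\frac{1}{-32} \right)} = 87 \left(2 + 31\right) - 15 = 87 \cdot 33 - 15 = 2871 - 15 = 2856$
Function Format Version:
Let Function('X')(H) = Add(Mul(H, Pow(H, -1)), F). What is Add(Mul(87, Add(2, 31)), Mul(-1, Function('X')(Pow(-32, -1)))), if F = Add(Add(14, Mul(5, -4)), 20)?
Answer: 2856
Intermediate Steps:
F = 14 (F = Add(Add(14, -20), 20) = Add(-6, 20) = 14)
Function('X')(H) = 15 (Function('X')(H) = Add(Mul(H, Pow(H, -1)), 14) = Add(1, 14) = 15)
Add(Mul(87, Add(2, 31)), Mul(-1, Function('X')(Pow(-32, -1)))) = Add(Mul(87, Add(2, 31)), Mul(-1, 15)) = Add(Mul(87, 33), -15) = Add(2871, -15) = 2856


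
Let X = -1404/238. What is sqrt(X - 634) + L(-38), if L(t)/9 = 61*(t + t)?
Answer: -41724 + 2*I*sqrt(2265403)/119 ≈ -41724.0 + 25.296*I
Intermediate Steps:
X = -702/119 (X = -1404*1/238 = -702/119 ≈ -5.8992)
L(t) = 1098*t (L(t) = 9*(61*(t + t)) = 9*(61*(2*t)) = 9*(122*t) = 1098*t)
sqrt(X - 634) + L(-38) = sqrt(-702/119 - 634) + 1098*(-38) = sqrt(-76148/119) - 41724 = 2*I*sqrt(2265403)/119 - 41724 = -41724 + 2*I*sqrt(2265403)/119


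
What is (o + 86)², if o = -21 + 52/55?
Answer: 13155129/3025 ≈ 4348.8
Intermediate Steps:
o = -1103/55 (o = -21 + 52*(1/55) = -21 + 52/55 = -1103/55 ≈ -20.055)
(o + 86)² = (-1103/55 + 86)² = (3627/55)² = 13155129/3025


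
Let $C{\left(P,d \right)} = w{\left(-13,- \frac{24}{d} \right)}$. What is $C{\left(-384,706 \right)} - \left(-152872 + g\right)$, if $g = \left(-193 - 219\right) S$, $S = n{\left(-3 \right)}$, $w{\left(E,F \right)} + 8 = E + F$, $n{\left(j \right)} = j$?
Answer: $\frac{53520083}{353} \approx 1.5162 \cdot 10^{5}$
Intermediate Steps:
$w{\left(E,F \right)} = -8 + E + F$ ($w{\left(E,F \right)} = -8 + \left(E + F\right) = -8 + E + F$)
$C{\left(P,d \right)} = -21 - \frac{24}{d}$ ($C{\left(P,d \right)} = -8 - 13 - \frac{24}{d} = -21 - \frac{24}{d}$)
$S = -3$
$g = 1236$ ($g = \left(-193 - 219\right) \left(-3\right) = \left(-412\right) \left(-3\right) = 1236$)
$C{\left(-384,706 \right)} - \left(-152872 + g\right) = \left(-21 - \frac{24}{706}\right) + \left(152872 - 1236\right) = \left(-21 - \frac{12}{353}\right) + \left(152872 - 1236\right) = \left(-21 - \frac{12}{353}\right) + 151636 = - \frac{7425}{353} + 151636 = \frac{53520083}{353}$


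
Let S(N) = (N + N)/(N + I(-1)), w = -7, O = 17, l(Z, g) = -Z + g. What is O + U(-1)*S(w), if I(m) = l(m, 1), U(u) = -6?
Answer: 1/5 ≈ 0.20000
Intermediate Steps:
l(Z, g) = g - Z
I(m) = 1 - m
S(N) = 2*N/(2 + N) (S(N) = (N + N)/(N + (1 - 1*(-1))) = (2*N)/(N + (1 + 1)) = (2*N)/(N + 2) = (2*N)/(2 + N) = 2*N/(2 + N))
O + U(-1)*S(w) = 17 - 12*(-7)/(2 - 7) = 17 - 12*(-7)/(-5) = 17 - 12*(-7)*(-1)/5 = 17 - 6*14/5 = 17 - 84/5 = 1/5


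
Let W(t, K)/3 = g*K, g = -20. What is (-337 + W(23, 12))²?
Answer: 1117249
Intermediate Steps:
W(t, K) = -60*K (W(t, K) = 3*(-20*K) = -60*K)
(-337 + W(23, 12))² = (-337 - 60*12)² = (-337 - 720)² = (-1057)² = 1117249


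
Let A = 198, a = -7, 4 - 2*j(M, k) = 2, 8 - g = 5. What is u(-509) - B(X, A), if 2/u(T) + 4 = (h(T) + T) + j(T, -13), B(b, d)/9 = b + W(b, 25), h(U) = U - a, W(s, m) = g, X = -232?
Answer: 1044926/507 ≈ 2061.0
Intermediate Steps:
g = 3 (g = 8 - 1*5 = 8 - 5 = 3)
j(M, k) = 1 (j(M, k) = 2 - ½*2 = 2 - 1 = 1)
W(s, m) = 3
h(U) = 7 + U (h(U) = U - 1*(-7) = U + 7 = 7 + U)
B(b, d) = 27 + 9*b (B(b, d) = 9*(b + 3) = 9*(3 + b) = 27 + 9*b)
u(T) = 2/(4 + 2*T) (u(T) = 2/(-4 + (((7 + T) + T) + 1)) = 2/(-4 + ((7 + 2*T) + 1)) = 2/(-4 + (8 + 2*T)) = 2/(4 + 2*T))
u(-509) - B(X, A) = 1/(2 - 509) - (27 + 9*(-232)) = 1/(-507) - (27 - 2088) = -1/507 - 1*(-2061) = -1/507 + 2061 = 1044926/507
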